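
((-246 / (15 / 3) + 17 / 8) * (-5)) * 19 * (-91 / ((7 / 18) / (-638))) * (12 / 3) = 2670609942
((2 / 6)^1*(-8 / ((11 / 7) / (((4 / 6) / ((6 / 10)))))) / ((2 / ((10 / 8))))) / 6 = -175 / 891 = -0.20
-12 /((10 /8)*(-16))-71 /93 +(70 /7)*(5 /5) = 4574 /465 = 9.84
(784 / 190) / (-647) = -392 / 61465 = -0.01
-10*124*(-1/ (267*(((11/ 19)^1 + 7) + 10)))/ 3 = 11780/ 133767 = 0.09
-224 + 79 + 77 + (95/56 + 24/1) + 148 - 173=-3769/56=-67.30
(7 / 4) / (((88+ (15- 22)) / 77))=539 / 324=1.66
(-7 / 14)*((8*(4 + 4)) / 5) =-32 / 5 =-6.40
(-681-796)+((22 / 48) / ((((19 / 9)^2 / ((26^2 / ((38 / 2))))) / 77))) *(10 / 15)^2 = -9271885 / 6859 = -1351.78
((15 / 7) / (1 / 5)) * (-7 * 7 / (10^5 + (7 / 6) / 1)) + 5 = 2996885 / 600007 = 4.99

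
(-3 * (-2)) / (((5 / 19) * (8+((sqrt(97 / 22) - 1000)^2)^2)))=323700627219200 * sqrt(2134) / 78083956202357283613042794987+8901963491412264152 / 390419781011786418065213974935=0.00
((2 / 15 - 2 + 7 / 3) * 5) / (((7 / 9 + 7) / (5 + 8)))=39 / 10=3.90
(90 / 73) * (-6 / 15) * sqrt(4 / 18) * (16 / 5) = -192 * sqrt(2) / 365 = -0.74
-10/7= -1.43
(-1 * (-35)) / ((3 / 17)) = 198.33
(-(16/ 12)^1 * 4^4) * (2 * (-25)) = 17066.67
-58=-58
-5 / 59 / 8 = -5 / 472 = -0.01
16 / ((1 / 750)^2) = 9000000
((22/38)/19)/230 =11/83030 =0.00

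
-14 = -14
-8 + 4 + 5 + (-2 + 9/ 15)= -2/ 5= -0.40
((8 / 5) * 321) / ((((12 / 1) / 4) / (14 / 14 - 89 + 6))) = -70192 / 5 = -14038.40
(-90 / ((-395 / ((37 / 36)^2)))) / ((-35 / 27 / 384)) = -71.30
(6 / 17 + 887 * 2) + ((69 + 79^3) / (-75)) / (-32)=20194109 / 10200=1979.81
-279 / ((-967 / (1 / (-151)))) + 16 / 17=2331529 / 2482289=0.94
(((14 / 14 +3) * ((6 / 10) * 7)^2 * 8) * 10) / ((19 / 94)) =2653056 / 95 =27926.91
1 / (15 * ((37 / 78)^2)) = 2028 / 6845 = 0.30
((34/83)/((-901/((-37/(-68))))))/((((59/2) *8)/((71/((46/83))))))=-2627/19562512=-0.00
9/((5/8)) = 72/5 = 14.40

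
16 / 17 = 0.94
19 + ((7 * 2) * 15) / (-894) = 2796 / 149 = 18.77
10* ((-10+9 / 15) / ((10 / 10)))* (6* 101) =-56964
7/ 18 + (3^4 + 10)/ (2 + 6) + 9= 1495/ 72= 20.76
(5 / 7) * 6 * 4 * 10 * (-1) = -1200 / 7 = -171.43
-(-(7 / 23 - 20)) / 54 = -151 / 414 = -0.36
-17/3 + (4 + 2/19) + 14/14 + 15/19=13/57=0.23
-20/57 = -0.35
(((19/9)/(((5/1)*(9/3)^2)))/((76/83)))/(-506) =-0.00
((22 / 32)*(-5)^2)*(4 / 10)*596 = 8195 / 2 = 4097.50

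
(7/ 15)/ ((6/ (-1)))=-7/ 90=-0.08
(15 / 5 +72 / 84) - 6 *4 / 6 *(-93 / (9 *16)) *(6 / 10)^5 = 355077 / 87500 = 4.06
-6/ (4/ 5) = -15/ 2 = -7.50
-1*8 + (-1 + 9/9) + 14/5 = -26/5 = -5.20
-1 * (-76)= 76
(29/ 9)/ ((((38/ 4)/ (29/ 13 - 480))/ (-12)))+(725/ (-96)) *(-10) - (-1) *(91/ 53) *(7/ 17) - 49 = 21063618635/ 10682256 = 1971.83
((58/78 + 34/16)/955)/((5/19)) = 3401/297960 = 0.01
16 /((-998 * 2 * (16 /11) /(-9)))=0.05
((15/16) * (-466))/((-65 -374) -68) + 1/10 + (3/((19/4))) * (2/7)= 1026873/899080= 1.14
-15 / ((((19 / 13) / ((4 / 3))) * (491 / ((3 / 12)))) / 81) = -5265 / 9329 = -0.56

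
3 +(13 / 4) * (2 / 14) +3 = 181 / 28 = 6.46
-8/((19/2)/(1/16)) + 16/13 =291/247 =1.18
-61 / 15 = -4.07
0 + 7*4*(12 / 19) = 336 / 19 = 17.68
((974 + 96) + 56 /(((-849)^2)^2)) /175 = 555922867313126 /90921964280175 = 6.11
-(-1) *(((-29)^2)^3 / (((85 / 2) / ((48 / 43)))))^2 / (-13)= -3260757042021602681856 / 173667325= -18775881081957.14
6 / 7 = 0.86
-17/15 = -1.13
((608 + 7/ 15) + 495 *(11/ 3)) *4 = 145408/ 15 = 9693.87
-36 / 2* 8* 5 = -720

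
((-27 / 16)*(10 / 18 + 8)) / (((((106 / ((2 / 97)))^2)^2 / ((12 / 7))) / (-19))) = 1881 / 2794154438696644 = 0.00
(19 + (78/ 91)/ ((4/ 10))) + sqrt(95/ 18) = sqrt(190)/ 6 + 148/ 7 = 23.44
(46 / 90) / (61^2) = 23 / 167445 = 0.00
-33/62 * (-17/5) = 561/310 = 1.81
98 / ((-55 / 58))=-5684 / 55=-103.35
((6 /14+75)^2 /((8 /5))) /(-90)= -1936 /49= -39.51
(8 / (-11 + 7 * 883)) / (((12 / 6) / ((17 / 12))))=17 / 18510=0.00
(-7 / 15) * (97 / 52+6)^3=-478925503 / 2109120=-227.07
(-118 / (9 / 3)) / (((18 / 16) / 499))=-471056 / 27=-17446.52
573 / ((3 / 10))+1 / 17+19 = 32794 / 17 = 1929.06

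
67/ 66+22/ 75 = 2159/ 1650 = 1.31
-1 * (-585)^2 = -342225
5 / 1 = 5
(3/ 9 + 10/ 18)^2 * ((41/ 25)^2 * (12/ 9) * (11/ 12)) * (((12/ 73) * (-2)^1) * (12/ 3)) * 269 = -10186913792/ 11086875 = -918.83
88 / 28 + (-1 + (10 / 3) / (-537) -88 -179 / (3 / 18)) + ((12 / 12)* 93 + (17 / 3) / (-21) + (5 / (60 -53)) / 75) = -60169768 / 56385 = -1067.12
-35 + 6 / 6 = -34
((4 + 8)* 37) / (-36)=-37 / 3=-12.33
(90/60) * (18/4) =27/4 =6.75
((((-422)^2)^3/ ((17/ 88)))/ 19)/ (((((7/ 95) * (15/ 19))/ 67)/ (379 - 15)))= 32899486934647151982592/ 51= 645087979110728470246.90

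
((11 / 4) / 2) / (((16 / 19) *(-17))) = -209 / 2176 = -0.10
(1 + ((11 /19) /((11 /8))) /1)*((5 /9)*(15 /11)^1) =225 /209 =1.08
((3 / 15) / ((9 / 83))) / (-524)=-83 / 23580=-0.00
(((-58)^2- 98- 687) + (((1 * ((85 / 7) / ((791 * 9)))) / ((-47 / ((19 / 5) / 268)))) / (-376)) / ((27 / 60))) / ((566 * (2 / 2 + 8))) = 1369529495563927 / 2705072993561232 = 0.51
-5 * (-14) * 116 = 8120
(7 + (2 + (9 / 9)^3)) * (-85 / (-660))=85 / 66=1.29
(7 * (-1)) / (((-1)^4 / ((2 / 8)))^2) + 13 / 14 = 55 / 112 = 0.49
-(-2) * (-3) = -6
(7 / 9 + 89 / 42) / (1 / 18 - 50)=-365 / 6293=-0.06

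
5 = 5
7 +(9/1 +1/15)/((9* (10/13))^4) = 861616787/123018750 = 7.00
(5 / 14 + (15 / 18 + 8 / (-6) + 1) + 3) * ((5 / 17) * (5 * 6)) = 4050 / 119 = 34.03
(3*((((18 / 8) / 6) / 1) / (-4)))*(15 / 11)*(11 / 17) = -135 / 544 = -0.25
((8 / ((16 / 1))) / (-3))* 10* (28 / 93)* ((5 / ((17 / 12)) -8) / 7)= 1520 / 4743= 0.32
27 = 27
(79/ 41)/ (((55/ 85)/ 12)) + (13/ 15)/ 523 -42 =-22164107/ 3538095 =-6.26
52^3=140608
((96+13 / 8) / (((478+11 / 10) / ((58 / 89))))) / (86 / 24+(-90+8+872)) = 226490 / 1353532559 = 0.00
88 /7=12.57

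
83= 83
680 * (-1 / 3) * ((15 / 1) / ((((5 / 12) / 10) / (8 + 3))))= -897600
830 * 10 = 8300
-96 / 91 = -1.05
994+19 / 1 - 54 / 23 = 1010.65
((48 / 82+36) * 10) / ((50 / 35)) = 10500 / 41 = 256.10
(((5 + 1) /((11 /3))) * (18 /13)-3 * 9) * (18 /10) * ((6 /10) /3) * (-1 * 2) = 63666 /3575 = 17.81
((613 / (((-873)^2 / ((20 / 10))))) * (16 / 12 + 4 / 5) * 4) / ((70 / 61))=4786304 / 400117725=0.01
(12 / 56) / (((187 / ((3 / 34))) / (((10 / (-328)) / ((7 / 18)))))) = -0.00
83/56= 1.48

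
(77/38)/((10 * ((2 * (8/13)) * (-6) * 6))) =-0.00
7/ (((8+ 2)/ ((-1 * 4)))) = -14/ 5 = -2.80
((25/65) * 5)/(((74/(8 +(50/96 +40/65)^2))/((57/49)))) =1718402275/6118135296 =0.28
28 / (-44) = -7 / 11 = -0.64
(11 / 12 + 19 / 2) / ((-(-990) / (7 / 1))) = 175 / 2376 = 0.07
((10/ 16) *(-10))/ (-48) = 25/ 192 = 0.13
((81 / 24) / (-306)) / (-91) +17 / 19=0.89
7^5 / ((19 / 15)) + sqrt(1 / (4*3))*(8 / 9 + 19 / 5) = 211*sqrt(3) / 270 + 252105 / 19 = 13270.04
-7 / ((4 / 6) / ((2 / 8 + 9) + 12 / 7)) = -921 / 8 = -115.12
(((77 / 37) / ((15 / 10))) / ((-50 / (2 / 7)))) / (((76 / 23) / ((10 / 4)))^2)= -5819 / 1282272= -0.00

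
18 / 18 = 1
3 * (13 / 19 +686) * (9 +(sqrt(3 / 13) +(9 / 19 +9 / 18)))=39141 * sqrt(39) / 247 +14834439 / 722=21535.93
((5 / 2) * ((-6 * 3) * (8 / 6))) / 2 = -30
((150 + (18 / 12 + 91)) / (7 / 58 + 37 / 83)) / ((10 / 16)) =1867832 / 2727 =684.94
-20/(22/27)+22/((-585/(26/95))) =-1154734/47025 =-24.56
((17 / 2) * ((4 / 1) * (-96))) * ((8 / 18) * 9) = -13056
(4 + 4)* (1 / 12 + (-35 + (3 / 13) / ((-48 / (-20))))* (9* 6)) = -588034 / 39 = -15077.79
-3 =-3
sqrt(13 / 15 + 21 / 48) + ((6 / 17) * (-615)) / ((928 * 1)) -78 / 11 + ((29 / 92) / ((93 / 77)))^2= -180052862137 / 24811965783 + sqrt(4695) / 60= -6.11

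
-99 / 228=-33 / 76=-0.43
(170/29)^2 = 34.36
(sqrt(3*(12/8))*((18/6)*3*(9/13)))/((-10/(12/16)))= -729*sqrt(2)/1040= -0.99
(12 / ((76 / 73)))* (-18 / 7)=-3942 / 133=-29.64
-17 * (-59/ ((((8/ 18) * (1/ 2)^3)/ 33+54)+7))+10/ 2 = 21.44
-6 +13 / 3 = -5 / 3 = -1.67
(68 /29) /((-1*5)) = -68 /145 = -0.47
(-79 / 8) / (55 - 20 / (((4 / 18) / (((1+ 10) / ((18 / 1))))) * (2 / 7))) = 0.07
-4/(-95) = 4/95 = 0.04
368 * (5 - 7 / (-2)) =3128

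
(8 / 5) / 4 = 2 / 5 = 0.40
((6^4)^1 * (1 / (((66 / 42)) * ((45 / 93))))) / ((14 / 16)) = 107136 / 55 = 1947.93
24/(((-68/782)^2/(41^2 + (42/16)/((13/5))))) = 277612323/52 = 5338698.52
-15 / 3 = -5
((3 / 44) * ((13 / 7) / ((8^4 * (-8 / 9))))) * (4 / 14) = -351 / 35323904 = -0.00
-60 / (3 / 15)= -300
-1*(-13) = 13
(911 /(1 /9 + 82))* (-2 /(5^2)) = -16398 /18475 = -0.89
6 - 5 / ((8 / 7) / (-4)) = 47 / 2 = 23.50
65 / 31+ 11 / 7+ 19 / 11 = 12879 / 2387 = 5.40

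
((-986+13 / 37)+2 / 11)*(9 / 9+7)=-7883.73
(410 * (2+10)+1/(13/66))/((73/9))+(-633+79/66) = -1540907/62634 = -24.60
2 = 2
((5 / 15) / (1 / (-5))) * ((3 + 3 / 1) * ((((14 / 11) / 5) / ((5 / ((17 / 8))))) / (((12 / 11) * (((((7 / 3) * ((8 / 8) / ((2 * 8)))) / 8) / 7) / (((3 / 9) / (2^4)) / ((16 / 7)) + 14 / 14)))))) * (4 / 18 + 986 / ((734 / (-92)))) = 3757892075 / 79272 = 47405.04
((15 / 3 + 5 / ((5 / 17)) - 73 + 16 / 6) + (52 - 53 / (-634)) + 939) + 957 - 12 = 3590501 / 1902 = 1887.75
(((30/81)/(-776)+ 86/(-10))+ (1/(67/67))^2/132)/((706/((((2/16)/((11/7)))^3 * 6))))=-849106447/23100939924480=-0.00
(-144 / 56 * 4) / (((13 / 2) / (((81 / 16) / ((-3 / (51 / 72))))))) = 1377 / 728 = 1.89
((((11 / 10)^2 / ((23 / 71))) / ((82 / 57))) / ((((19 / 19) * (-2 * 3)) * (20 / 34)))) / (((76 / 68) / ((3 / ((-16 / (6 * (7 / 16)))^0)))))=-1.97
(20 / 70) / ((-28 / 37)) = -37 / 98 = -0.38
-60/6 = -10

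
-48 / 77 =-0.62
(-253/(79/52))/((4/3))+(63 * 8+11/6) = 180563/474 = 380.93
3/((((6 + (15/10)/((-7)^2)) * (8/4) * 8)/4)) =49/394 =0.12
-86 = -86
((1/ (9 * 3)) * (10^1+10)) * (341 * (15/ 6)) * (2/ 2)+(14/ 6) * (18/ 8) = 68767/ 108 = 636.73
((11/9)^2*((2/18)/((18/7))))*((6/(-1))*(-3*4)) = 3388/729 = 4.65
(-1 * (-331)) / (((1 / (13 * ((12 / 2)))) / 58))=1497444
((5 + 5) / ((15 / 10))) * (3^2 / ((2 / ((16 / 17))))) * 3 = 1440 / 17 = 84.71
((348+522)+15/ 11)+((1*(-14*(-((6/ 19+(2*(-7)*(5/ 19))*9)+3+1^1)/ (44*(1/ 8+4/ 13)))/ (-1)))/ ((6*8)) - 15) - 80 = 21917567/ 28215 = 776.81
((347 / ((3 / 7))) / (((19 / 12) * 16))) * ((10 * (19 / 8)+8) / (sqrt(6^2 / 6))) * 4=308483 * sqrt(6) / 456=1657.07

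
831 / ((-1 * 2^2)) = -831 / 4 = -207.75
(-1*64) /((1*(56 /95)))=-760 /7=-108.57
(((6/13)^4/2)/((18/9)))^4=11019960576/665416609183179841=0.00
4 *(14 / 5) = 56 / 5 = 11.20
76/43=1.77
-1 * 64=-64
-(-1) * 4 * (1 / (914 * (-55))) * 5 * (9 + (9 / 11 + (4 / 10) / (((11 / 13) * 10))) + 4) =-7626 / 1382425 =-0.01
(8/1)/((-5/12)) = -96/5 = -19.20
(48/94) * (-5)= -120/47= -2.55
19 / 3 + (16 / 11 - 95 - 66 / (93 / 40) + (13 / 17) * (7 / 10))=-20010767 / 173910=-115.06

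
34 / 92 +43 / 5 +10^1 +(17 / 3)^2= 105737 / 2070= 51.08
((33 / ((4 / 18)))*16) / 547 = 2376 / 547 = 4.34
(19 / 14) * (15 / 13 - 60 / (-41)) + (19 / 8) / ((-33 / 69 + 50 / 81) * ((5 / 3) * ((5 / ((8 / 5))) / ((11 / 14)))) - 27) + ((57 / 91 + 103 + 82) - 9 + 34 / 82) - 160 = 490555951162 / 23927302217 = 20.50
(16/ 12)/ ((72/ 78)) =13/ 9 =1.44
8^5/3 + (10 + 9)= 32825/3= 10941.67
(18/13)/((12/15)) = 45/26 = 1.73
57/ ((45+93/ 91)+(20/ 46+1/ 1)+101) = 119301/ 310720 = 0.38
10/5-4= -2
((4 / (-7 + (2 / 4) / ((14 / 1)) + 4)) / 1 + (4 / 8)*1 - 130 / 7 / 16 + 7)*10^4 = 28991250 / 581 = 49898.88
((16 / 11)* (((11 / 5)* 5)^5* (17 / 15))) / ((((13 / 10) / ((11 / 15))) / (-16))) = -1401787904 / 585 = -2396218.64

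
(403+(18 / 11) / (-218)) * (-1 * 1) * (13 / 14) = -3140722 / 8393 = -374.21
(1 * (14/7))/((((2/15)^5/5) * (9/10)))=2109375/8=263671.88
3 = 3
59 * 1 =59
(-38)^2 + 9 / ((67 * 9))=96749 / 67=1444.01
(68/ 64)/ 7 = 17/ 112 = 0.15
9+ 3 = 12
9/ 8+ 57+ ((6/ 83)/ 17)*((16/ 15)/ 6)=9841853/ 169320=58.13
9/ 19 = 0.47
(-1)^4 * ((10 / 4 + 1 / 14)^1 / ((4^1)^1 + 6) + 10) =359 / 35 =10.26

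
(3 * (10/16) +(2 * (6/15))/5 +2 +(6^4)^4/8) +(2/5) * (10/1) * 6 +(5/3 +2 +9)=211583243083621/600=352638738472.70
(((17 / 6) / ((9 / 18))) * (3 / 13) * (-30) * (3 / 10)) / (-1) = 153 / 13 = 11.77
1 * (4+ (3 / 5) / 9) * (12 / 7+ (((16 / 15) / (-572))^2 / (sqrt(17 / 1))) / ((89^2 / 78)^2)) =3904 * sqrt(17) / 48397796151375+ 244 / 35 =6.97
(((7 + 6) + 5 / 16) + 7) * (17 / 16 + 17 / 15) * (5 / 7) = 171275 / 5376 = 31.86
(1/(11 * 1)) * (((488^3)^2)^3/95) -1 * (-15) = 2463523991257878995564410170035860538223864331579/1045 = 2357439226084094732597522000000000000000000000.00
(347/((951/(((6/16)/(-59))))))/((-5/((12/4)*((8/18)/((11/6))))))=0.00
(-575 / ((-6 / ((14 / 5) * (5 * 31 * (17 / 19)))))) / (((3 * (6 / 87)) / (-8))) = -246056300 / 171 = -1438925.73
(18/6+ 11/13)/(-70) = -5/91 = -0.05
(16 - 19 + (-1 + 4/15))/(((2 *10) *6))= -7/225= -0.03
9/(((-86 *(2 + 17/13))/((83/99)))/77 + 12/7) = -22659/6778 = -3.34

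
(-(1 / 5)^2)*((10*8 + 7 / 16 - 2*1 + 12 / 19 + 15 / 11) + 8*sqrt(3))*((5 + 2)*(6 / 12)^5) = -0.83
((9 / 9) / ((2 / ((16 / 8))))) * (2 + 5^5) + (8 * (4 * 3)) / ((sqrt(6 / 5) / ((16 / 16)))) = 16 * sqrt(30) + 3127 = 3214.64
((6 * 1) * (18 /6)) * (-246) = -4428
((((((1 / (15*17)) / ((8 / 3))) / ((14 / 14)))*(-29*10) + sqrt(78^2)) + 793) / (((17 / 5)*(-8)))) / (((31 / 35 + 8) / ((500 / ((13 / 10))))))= -6474890625 / 4673708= -1385.39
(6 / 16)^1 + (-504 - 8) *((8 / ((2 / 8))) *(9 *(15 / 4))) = -4423677 / 8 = -552959.62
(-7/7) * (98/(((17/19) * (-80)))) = 931/680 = 1.37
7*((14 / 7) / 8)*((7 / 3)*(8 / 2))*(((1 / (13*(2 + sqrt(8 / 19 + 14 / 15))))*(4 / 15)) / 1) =3724 / 14703 - 98*sqrt(110010) / 220545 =0.11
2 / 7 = 0.29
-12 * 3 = -36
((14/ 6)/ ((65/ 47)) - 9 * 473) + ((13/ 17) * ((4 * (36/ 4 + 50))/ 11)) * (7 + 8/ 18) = -4133.18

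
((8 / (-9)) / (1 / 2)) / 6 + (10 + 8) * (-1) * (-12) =5824 / 27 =215.70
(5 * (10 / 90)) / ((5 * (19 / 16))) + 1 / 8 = 0.22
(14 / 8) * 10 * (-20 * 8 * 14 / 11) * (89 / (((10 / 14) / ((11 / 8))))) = -610540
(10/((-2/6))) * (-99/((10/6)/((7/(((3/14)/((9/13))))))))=523908/13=40300.62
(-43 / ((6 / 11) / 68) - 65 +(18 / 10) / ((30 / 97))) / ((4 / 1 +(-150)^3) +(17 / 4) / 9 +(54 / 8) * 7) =2438931 / 1518726725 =0.00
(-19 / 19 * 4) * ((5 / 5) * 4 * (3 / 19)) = -48 / 19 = -2.53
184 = 184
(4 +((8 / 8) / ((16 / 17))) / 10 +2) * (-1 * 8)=-977 / 20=-48.85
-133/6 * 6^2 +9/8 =-6375/8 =-796.88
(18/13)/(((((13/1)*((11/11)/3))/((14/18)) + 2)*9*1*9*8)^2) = 49/851868576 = 0.00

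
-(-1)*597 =597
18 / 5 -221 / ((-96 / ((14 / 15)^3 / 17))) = 150259 / 40500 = 3.71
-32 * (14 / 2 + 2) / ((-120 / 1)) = 12 / 5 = 2.40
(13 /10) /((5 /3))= 39 /50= 0.78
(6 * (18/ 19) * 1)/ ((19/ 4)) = 1.20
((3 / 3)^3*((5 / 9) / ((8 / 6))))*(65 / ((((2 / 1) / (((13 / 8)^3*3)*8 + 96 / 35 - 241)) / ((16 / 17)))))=-19695715 / 11424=-1724.06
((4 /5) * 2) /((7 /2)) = 16 /35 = 0.46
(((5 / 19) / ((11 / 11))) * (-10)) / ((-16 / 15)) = 375 / 152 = 2.47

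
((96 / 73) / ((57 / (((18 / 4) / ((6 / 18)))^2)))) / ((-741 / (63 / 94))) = -0.00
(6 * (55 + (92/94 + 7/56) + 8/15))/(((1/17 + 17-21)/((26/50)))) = -70594693/1574500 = -44.84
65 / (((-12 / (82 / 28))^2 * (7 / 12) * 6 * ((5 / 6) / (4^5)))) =1398592 / 1029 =1359.18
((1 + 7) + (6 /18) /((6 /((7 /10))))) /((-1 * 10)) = -1447 /1800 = -0.80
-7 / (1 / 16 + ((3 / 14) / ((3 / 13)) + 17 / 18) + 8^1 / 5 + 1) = -35280 / 22859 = -1.54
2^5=32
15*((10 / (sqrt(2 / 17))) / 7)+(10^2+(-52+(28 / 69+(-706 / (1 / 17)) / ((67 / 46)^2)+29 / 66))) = -38218634293 / 6814302+75*sqrt(34) / 7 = -5546.12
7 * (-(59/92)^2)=-24367/8464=-2.88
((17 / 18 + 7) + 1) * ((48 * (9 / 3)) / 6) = 644 / 3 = 214.67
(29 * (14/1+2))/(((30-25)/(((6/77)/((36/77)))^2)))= 2.58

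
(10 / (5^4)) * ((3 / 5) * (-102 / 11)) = -612 / 6875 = -0.09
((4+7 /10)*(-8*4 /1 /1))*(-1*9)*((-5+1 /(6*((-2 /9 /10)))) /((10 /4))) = -6768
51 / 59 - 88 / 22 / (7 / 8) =-1531 / 413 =-3.71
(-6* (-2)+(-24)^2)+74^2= 6064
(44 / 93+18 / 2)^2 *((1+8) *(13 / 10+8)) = 2328483 / 310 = 7511.24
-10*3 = -30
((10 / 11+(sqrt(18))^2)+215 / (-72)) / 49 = 12611 / 38808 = 0.32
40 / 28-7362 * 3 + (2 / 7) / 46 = -507945 / 23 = -22084.57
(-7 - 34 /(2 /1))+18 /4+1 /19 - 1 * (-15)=-169 /38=-4.45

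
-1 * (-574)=574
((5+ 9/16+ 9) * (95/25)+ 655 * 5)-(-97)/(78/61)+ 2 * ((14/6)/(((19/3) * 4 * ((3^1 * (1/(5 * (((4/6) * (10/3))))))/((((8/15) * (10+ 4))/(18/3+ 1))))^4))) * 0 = 10627333/3120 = 3406.20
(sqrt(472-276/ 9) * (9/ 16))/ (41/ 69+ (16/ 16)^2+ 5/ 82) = 8487 * sqrt(993)/ 37460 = 7.14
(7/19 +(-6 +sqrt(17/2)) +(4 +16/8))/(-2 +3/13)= -13 * sqrt(34)/46 - 91/437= -1.86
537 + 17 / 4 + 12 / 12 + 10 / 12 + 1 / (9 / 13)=19603 / 36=544.53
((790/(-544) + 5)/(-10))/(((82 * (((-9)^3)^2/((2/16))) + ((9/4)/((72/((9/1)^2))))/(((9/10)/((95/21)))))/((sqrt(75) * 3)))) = -0.00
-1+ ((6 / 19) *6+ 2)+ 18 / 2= 226 / 19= 11.89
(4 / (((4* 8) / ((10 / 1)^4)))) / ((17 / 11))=13750 / 17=808.82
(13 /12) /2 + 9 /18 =25 /24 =1.04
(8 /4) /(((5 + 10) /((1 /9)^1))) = 2 /135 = 0.01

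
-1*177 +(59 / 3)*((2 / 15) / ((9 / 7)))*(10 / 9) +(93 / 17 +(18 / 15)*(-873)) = -75402934 / 61965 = -1216.86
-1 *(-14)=14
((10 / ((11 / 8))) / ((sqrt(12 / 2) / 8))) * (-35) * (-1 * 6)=4988.05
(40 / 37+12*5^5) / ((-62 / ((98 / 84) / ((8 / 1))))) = -2428195 / 27528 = -88.21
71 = 71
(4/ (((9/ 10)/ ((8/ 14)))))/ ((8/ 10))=200/ 63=3.17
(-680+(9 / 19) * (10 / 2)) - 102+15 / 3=-774.63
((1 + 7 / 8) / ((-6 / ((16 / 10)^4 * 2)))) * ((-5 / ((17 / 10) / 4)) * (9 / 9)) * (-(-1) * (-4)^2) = 65536 / 85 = 771.01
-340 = -340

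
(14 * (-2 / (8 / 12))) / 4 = -21 / 2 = -10.50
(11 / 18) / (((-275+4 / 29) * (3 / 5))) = -0.00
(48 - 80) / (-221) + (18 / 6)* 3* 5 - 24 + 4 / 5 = 24249 / 1105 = 21.94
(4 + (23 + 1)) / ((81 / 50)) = 17.28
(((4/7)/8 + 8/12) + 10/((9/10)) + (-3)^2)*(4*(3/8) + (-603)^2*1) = 636803189/84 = 7580990.35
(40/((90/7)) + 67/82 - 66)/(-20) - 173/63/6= 820129/309960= 2.65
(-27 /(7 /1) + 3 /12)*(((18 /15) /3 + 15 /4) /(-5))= 8383 /2800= 2.99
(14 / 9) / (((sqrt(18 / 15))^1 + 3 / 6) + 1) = 20 / 9-8*sqrt(30) / 27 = 0.60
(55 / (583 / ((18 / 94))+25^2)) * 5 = 2475 / 33026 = 0.07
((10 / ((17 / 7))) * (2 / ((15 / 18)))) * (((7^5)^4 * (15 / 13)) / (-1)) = -201076511069982242520 / 221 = -909848466380010147.15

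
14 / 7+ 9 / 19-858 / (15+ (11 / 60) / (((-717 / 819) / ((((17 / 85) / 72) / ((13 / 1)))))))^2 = -16958707996257337 / 12658852010200651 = -1.34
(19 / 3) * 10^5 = 1900000 / 3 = 633333.33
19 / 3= 6.33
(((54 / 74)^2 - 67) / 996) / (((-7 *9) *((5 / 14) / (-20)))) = -181988 / 3067929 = -0.06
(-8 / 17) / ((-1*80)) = 1 / 170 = 0.01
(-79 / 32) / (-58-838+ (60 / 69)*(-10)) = 1817 / 665856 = 0.00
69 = 69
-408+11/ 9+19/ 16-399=-115861/ 144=-804.59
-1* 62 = -62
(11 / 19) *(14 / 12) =77 / 114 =0.68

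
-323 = -323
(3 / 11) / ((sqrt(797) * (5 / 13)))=39 * sqrt(797) / 43835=0.03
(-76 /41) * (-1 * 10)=18.54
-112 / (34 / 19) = -1064 / 17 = -62.59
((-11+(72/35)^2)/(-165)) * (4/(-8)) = -8291/404250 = -0.02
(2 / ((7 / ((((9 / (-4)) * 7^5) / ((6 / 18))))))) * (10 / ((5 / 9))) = -583443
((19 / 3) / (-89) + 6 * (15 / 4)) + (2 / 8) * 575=177479 / 1068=166.18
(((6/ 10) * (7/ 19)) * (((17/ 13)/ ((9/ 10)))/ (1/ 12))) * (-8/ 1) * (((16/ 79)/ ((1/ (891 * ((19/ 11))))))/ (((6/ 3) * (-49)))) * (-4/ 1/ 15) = -940032/ 35945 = -26.15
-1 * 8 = -8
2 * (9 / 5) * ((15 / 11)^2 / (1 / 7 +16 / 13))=14742 / 3025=4.87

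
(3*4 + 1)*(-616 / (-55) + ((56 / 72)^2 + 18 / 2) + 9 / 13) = 113183 / 405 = 279.46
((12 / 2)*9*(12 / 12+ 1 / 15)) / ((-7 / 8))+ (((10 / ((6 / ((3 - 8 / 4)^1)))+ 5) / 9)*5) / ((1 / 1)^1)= -58708 / 945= -62.12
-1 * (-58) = 58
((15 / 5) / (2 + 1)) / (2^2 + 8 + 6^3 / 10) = 5 / 168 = 0.03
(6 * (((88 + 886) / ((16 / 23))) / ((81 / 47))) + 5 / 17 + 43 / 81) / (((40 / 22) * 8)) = 295386751 / 881280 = 335.18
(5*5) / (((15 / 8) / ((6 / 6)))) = 40 / 3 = 13.33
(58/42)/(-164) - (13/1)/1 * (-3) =134287/3444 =38.99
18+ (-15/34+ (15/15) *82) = 3385/34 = 99.56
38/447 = 0.09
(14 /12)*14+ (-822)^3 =-1666236695 /3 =-555412231.67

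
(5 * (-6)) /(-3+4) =-30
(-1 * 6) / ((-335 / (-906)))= -5436 / 335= -16.23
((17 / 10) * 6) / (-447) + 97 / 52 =71381 / 38740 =1.84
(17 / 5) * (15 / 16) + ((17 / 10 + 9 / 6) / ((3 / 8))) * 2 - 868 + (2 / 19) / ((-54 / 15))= -847.78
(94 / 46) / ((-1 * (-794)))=47 / 18262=0.00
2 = 2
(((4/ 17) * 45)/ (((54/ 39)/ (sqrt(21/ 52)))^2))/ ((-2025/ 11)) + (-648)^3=-22480719576041/ 82620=-272097792.01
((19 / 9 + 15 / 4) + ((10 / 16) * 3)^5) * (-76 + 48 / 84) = -94191757 / 43008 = -2190.10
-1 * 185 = -185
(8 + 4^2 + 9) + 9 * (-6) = -21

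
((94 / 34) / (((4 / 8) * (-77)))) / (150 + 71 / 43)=-0.00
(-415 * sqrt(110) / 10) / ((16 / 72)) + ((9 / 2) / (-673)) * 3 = -747 * sqrt(110) / 4-27 / 1346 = -1958.67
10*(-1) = -10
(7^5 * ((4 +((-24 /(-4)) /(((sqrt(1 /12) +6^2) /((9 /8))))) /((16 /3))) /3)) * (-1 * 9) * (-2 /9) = 4218607421 /93306-453789 * sqrt(3) /248816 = 45209.45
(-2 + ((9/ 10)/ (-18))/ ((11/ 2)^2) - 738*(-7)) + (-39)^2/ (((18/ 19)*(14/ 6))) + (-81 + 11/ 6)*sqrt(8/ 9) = 49567031/ 8470 - 475*sqrt(2)/ 9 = 5777.43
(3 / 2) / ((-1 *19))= -3 / 38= -0.08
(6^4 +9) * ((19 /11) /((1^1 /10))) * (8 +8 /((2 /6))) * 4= 31737600 /11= 2885236.36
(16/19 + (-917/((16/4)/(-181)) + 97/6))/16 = 2594.45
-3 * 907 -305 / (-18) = -48673 / 18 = -2704.06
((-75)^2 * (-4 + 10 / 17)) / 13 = -326250 / 221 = -1476.24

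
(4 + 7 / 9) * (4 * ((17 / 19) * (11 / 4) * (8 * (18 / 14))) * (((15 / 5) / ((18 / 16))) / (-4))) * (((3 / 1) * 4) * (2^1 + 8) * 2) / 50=-1029248 / 665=-1547.74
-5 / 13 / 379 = -5 / 4927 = -0.00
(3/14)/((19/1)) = 3/266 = 0.01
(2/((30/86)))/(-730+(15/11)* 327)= -946/46875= -0.02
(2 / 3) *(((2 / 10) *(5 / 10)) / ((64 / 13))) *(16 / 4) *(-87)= -4.71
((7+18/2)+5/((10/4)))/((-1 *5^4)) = -18/625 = -0.03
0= 0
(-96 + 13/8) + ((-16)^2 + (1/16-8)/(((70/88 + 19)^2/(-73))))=163.10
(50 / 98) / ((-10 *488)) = -5 / 47824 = -0.00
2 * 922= 1844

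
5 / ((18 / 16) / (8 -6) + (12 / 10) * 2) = 400 / 237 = 1.69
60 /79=0.76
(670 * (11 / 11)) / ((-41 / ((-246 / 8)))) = 1005 / 2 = 502.50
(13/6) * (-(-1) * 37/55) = 481/330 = 1.46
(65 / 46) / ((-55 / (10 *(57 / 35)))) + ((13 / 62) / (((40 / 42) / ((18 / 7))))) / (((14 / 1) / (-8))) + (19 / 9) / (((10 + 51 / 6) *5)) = -9390268 / 13058595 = -0.72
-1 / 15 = -0.07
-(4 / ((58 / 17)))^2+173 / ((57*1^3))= 79601 / 47937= 1.66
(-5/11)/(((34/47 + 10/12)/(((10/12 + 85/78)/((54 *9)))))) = -5875/5084937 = -0.00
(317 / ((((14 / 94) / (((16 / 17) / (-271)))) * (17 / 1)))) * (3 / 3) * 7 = -238384 / 78319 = -3.04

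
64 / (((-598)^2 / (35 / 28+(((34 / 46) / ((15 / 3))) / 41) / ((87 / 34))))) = 631796 / 2820979785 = 0.00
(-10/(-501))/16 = 5/4008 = 0.00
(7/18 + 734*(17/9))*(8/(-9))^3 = -2130176/2187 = -974.02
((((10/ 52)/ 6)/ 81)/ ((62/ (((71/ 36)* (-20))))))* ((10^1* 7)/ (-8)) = 62125/ 28203552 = 0.00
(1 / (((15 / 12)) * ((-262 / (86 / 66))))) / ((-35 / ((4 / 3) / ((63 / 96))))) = 0.00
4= 4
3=3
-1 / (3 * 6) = -1 / 18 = -0.06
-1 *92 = -92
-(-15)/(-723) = -5/241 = -0.02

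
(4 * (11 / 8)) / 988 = 11 / 1976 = 0.01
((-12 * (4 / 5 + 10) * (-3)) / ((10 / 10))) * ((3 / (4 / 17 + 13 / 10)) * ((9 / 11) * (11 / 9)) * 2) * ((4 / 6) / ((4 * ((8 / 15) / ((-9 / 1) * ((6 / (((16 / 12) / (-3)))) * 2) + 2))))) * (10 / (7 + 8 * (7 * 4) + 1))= 8434125 / 1682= 5014.34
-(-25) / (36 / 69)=575 / 12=47.92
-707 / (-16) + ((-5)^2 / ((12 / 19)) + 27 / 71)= 286787 / 3408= 84.15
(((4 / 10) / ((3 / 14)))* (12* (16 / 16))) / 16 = 7 / 5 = 1.40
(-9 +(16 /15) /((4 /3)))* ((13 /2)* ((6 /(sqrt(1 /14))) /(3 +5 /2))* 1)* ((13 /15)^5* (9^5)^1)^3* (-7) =16441657793333494411793681214* sqrt(14) /1678466796875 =36651931660353899.63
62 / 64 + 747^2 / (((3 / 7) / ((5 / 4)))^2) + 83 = 151905137 / 32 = 4747035.53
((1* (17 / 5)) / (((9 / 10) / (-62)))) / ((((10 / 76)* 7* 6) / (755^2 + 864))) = -22865246228 / 945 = -24196027.75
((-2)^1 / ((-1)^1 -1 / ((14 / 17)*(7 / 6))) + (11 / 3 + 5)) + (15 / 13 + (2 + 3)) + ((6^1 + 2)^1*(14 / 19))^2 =35583571 / 703950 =50.55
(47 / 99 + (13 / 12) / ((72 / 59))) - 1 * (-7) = 79477 / 9504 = 8.36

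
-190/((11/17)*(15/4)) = -2584/33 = -78.30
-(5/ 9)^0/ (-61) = 1/ 61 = 0.02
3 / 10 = 0.30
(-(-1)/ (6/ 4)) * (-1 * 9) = -6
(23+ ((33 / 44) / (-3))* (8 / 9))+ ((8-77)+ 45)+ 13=106 / 9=11.78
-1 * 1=-1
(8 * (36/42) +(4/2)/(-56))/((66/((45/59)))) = 2865/36344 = 0.08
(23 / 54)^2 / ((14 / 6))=529 / 6804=0.08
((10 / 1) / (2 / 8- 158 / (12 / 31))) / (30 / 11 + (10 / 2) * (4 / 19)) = -228 / 35155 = -0.01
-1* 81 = -81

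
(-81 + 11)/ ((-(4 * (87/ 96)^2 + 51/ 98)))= 878080/ 47737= 18.39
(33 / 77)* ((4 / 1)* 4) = 48 / 7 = 6.86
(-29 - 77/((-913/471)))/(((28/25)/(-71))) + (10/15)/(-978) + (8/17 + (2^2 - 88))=-22119321059/28979118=-763.28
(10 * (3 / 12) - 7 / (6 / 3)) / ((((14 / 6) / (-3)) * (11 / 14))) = 18 / 11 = 1.64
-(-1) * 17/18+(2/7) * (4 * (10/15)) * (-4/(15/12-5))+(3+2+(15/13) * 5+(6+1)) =17769/910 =19.53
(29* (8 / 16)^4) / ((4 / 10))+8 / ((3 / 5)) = 1715 / 96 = 17.86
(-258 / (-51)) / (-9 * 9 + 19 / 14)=-1204 / 18955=-0.06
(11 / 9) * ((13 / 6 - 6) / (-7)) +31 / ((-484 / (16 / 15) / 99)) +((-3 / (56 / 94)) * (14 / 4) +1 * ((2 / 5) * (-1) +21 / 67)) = -132639761 / 5571720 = -23.81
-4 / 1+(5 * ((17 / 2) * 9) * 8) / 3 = 1016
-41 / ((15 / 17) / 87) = -20213 / 5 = -4042.60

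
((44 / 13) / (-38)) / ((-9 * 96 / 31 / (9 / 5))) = 341 / 59280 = 0.01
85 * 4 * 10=3400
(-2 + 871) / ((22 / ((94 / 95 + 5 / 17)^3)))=703760678343 / 8424566750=83.54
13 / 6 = 2.17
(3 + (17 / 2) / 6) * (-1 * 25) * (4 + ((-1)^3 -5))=1325 / 6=220.83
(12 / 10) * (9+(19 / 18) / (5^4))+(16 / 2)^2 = 701269 / 9375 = 74.80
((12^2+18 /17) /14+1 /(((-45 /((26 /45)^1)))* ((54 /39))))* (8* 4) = 718442048 /2168775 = 331.27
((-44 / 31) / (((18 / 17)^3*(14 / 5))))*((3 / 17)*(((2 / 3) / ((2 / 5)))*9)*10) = -397375 / 35154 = -11.30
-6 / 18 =-1 / 3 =-0.33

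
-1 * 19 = -19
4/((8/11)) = 11/2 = 5.50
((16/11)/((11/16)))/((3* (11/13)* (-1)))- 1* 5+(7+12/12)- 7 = -19300/3993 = -4.83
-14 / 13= -1.08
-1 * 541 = -541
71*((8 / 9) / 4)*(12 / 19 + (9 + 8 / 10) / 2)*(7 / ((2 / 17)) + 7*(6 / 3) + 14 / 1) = 2611735 / 342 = 7636.65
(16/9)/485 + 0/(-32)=16/4365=0.00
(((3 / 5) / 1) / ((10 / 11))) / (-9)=-11 / 150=-0.07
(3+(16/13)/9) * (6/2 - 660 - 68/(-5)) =-1180639/585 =-2018.19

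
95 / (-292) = -95 / 292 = -0.33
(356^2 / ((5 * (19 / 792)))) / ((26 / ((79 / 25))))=3964809024 / 30875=128414.87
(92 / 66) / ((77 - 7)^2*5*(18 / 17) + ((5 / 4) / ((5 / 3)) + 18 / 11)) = 3128 / 58217355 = 0.00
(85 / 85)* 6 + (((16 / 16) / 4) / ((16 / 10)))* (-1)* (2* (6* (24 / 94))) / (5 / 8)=246 / 47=5.23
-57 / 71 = -0.80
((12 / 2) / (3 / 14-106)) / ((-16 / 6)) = 63 / 2962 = 0.02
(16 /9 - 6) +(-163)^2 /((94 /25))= 5974453 /846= 7062.00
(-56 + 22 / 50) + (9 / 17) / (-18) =-47251 / 850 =-55.59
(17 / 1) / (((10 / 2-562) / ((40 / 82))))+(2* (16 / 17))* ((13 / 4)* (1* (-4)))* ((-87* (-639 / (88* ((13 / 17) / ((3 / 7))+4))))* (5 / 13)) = -15235148752 / 14821213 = -1027.93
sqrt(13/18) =sqrt(26)/6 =0.85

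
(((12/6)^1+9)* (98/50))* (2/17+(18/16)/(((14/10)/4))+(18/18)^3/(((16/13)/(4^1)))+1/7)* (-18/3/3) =-289.97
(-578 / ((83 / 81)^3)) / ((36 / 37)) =-631410957 / 1143574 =-552.14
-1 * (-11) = 11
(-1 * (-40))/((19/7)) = 280/19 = 14.74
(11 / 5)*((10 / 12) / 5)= 11 / 30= 0.37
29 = 29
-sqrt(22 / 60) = -sqrt(330) / 30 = -0.61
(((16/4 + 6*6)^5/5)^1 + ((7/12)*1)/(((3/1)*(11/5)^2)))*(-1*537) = -15968747551325/1452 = -10997760021.57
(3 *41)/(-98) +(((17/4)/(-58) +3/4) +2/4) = -891/11368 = -0.08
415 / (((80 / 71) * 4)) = 5893 / 64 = 92.08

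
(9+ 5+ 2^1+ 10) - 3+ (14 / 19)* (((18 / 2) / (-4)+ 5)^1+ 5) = 1091 / 38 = 28.71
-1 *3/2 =-3/2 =-1.50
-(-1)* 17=17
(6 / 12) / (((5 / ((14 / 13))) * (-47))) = -0.00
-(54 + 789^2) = -622575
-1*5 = -5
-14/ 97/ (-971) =0.00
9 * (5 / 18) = 5 / 2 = 2.50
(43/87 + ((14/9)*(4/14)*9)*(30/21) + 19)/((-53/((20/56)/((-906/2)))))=38380/102350367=0.00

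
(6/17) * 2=12/17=0.71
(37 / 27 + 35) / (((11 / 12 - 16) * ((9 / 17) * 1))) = -66776 / 14661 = -4.55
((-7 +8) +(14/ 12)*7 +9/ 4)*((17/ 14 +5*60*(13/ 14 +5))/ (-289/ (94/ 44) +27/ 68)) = -150.65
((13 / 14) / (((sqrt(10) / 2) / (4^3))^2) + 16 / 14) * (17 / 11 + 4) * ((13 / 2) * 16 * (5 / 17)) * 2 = 676118144 / 1309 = 516515.01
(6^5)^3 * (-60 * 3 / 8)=-10579162152960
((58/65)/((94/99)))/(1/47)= 2871/65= 44.17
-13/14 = -0.93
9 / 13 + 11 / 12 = 251 / 156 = 1.61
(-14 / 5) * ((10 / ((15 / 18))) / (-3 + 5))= -84 / 5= -16.80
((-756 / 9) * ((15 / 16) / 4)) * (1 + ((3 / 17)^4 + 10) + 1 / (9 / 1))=-292349015 / 1336336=-218.77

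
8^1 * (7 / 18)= 28 / 9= 3.11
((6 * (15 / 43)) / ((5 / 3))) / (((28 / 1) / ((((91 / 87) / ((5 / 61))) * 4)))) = 14274 / 6235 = 2.29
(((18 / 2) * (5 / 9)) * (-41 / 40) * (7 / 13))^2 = 82369 / 10816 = 7.62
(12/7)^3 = 1728/343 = 5.04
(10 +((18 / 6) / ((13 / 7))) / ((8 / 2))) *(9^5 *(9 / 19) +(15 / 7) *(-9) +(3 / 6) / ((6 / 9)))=8044933467 / 27664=290808.76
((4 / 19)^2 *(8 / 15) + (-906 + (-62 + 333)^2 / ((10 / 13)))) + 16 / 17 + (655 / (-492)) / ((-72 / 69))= 6853047583201 / 72465696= 94569.54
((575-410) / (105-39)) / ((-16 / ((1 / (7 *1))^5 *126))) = -45 / 38416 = -0.00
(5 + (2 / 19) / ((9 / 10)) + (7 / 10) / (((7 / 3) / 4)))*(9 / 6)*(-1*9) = -16203 / 190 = -85.28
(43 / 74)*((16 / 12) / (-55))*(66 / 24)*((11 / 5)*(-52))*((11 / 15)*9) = 135278 / 4625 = 29.25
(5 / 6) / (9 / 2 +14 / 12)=5 / 34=0.15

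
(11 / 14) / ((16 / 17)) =187 / 224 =0.83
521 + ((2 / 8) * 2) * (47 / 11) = 11509 / 22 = 523.14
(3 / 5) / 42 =1 / 70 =0.01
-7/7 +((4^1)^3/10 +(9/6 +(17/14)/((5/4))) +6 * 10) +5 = 5101/70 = 72.87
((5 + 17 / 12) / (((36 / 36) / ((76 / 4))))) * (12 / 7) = 209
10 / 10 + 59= 60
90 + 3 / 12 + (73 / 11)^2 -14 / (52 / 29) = 795835 / 6292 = 126.48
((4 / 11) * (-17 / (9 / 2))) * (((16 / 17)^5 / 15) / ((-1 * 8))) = 1048576 / 124028685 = 0.01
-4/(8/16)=-8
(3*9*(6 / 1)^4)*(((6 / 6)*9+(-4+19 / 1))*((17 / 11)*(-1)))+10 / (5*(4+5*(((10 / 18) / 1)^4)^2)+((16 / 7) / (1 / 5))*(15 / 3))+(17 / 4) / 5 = -1331366800674418339 / 1025797903460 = -1297884.11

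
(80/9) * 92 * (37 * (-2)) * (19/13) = -10348160/117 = -88445.81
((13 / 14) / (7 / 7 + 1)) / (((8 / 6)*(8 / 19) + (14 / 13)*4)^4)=3919369279293 / 4744868128473088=0.00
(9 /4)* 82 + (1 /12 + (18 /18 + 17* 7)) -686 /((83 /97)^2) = -52275593 /82668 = -632.36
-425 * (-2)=850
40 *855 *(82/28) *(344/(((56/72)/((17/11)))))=36900295200/539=68460659.00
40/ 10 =4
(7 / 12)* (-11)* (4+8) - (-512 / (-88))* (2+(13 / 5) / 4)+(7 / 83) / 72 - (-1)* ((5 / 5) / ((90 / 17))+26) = -2418651 / 36520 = -66.23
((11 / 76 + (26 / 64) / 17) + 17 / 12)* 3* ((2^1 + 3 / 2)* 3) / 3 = 344099 / 20672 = 16.65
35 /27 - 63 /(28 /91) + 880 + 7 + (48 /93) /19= 43483475 /63612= 683.57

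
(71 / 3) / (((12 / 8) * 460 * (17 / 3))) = 71 / 11730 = 0.01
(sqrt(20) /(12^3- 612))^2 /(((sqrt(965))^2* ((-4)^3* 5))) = -1 /19229840640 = -0.00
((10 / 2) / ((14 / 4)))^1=10 / 7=1.43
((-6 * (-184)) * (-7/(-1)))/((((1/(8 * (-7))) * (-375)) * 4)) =36064/125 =288.51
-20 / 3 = -6.67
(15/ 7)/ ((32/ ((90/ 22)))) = 675/ 2464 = 0.27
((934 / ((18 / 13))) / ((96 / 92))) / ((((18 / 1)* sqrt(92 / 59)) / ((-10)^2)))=151775* sqrt(1357) / 1944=2876.03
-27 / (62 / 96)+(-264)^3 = -570393360 / 31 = -18399785.81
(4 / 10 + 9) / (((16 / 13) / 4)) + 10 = 811 / 20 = 40.55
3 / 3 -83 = -82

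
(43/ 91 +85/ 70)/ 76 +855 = 11826667/ 13832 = 855.02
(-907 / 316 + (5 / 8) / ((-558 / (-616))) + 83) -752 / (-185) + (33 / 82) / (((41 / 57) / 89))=3692587123063 / 27417681540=134.68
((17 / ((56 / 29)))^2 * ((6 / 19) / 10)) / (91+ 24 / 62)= 22603557 / 844007360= 0.03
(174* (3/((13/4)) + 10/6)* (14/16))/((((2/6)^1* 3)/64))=328048/13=25234.46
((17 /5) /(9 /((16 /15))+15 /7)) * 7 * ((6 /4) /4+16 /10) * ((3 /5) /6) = 833 /1875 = 0.44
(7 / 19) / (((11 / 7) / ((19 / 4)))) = 1.11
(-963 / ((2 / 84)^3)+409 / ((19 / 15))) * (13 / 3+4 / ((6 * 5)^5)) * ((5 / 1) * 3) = -11895232510635667 / 2565000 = -4637517548.01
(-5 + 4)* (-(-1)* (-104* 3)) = 312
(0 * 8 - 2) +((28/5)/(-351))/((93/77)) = -328586/163215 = -2.01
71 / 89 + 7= 694 / 89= 7.80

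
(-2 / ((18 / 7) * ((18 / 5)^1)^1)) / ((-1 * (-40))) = -7 / 1296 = -0.01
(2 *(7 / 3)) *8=112 / 3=37.33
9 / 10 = 0.90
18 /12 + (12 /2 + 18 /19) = 321 /38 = 8.45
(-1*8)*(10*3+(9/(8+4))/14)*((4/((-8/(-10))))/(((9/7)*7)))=-935/7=-133.57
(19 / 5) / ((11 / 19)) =361 / 55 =6.56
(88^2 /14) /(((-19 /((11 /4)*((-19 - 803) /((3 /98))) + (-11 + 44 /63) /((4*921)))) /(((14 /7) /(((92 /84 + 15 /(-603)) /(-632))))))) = -702484519225783360 /276711687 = -2538687566.26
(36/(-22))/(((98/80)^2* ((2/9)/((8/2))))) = -518400/26411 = -19.63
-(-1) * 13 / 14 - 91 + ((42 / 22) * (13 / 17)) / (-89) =-90.09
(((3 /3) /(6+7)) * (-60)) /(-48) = 5 /52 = 0.10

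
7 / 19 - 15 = -278 / 19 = -14.63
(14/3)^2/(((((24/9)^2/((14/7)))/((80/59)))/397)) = 194530/59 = 3297.12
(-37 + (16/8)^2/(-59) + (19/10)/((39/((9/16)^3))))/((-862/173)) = 201417214761/27080867840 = 7.44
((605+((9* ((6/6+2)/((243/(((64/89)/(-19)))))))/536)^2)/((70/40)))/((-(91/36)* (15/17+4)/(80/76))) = -488852762604153280/16578774166166667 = -29.49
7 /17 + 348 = 5923 /17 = 348.41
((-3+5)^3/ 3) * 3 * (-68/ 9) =-544/ 9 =-60.44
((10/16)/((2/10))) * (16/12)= 4.17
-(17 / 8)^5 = -1419857 / 32768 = -43.33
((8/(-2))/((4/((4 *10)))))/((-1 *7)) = 40/7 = 5.71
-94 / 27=-3.48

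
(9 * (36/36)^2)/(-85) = -9/85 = -0.11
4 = 4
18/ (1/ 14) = 252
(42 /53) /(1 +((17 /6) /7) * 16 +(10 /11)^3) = 1173942 /12188251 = 0.10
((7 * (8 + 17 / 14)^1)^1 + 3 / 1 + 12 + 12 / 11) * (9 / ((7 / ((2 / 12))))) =5319 / 308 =17.27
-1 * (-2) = 2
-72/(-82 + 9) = 72/73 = 0.99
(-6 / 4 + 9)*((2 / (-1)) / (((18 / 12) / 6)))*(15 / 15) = -60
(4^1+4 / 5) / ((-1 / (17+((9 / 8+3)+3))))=-579 / 5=-115.80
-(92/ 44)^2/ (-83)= 529/ 10043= 0.05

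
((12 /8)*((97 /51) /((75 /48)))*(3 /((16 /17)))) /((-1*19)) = -291 /950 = -0.31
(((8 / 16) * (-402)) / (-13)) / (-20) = -201 / 260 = -0.77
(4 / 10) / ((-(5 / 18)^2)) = -648 / 125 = -5.18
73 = 73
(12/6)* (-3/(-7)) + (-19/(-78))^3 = 2895325/3321864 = 0.87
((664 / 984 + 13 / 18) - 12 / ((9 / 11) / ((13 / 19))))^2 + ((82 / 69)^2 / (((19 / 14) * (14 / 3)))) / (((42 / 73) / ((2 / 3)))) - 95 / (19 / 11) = 14470134171163 / 728070840252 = 19.87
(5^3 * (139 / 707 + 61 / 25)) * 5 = 1165050 / 707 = 1647.88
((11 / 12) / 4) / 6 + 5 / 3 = 491 / 288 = 1.70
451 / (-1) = -451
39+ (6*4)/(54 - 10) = 435/11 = 39.55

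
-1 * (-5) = 5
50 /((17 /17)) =50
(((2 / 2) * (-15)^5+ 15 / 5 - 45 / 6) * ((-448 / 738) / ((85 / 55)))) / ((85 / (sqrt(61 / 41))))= 207901232 * sqrt(2501) / 2429045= 4280.34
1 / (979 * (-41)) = -1 / 40139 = -0.00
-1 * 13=-13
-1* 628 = -628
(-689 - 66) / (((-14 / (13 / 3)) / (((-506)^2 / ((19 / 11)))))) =13821463370 / 399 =34640259.07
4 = 4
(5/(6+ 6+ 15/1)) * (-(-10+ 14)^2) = -80/27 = -2.96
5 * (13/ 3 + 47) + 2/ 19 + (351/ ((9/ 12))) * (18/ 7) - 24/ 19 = 582116/ 399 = 1458.94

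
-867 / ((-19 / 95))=4335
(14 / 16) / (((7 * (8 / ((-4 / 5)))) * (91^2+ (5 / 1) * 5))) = -1 / 664480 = -0.00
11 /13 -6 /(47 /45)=-4.90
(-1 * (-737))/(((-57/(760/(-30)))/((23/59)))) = 67804/531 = 127.69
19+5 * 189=964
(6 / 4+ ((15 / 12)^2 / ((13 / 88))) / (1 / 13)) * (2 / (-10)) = -139 / 5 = -27.80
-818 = -818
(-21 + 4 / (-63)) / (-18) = 1.17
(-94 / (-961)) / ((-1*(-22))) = 47 / 10571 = 0.00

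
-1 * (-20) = 20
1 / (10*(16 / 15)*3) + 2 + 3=161 / 32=5.03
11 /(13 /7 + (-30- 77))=-77 /736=-0.10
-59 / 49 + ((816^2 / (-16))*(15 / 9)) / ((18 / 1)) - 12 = -3866.54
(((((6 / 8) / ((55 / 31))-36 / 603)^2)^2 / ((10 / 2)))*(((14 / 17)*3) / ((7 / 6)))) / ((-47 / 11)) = -7378741795557609 / 4286018499749800000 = -0.00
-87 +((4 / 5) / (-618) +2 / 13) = -1744331 / 20085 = -86.85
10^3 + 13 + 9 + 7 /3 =3073 /3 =1024.33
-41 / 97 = -0.42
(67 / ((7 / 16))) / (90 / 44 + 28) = 23584 / 4627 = 5.10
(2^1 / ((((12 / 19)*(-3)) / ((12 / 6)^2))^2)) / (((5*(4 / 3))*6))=361 / 1620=0.22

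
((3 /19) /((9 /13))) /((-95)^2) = 13 /514425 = 0.00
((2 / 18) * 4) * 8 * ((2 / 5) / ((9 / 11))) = 704 / 405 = 1.74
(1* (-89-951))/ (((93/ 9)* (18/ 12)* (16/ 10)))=-1300/ 31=-41.94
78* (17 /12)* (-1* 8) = -884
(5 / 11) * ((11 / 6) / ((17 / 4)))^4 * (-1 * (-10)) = 1064800 / 6765201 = 0.16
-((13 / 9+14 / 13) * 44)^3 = -2186875592000 / 1601613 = -1365420.73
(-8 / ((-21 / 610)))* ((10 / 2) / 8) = 3050 / 21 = 145.24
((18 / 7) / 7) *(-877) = -15786 / 49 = -322.16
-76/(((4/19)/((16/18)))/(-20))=57760/9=6417.78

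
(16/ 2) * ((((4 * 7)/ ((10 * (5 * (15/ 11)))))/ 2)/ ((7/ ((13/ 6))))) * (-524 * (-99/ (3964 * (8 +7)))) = 824252/ 1858125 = 0.44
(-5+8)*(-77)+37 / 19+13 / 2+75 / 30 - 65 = -5416 / 19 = -285.05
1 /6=0.17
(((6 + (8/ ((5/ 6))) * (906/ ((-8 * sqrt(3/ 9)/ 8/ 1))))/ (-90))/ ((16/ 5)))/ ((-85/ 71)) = 71/ 4080 - 10721 * sqrt(3)/ 425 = -43.68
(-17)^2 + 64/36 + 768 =9529/9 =1058.78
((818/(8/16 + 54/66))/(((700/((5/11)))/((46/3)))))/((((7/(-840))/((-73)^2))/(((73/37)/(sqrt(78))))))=-29275863352 * sqrt(78)/292929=-882662.43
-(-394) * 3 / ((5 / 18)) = 21276 / 5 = 4255.20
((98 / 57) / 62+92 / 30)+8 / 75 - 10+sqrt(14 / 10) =-300343 / 44175+sqrt(35) / 5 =-5.62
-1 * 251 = -251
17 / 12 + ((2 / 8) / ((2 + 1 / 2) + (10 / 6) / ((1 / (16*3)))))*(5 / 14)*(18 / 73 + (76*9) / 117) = 178289 / 125268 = 1.42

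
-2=-2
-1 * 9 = -9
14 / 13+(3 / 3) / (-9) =113 / 117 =0.97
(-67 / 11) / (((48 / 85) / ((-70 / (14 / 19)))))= 541025 / 528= 1024.67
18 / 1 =18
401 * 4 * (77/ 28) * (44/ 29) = 194084/ 29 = 6692.55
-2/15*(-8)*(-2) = -32/15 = -2.13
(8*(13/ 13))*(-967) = -7736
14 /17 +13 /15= 431 /255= 1.69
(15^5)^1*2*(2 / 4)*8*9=54675000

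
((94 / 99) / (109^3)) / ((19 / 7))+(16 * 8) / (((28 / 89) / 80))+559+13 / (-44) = 2258134311389743 / 68206587372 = 33107.28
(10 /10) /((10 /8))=0.80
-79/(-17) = 79/17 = 4.65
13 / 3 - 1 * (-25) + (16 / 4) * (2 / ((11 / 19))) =1424 / 33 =43.15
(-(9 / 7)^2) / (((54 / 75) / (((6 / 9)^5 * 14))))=-800 / 189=-4.23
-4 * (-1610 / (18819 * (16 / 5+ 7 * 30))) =16100 / 10030527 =0.00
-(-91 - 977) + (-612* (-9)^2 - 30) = -48534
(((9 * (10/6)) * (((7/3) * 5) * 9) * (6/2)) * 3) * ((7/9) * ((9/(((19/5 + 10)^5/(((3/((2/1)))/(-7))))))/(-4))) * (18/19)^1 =4921875/489162068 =0.01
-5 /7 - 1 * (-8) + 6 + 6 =135 /7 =19.29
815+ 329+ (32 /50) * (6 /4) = 28624 /25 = 1144.96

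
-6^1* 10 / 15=-4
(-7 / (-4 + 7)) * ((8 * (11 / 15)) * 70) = -8624 / 9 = -958.22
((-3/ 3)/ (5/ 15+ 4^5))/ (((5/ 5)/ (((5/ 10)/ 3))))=-1/ 6146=-0.00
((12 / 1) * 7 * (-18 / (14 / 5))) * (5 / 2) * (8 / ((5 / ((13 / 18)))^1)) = -1560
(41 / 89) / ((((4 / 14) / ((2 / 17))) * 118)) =287 / 178534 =0.00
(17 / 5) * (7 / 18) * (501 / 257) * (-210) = -139111 / 257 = -541.29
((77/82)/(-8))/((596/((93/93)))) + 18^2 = 126676147/390976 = 324.00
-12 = -12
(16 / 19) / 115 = 16 / 2185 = 0.01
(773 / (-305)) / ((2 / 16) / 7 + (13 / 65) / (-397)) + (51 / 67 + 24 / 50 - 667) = -160003552474 / 197095575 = -811.81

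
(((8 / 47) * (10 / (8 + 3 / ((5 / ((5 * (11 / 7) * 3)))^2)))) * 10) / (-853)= -39200 / 146692969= -0.00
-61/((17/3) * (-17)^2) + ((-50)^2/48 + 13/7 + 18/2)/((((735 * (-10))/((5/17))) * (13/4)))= -74967673/1971636030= -0.04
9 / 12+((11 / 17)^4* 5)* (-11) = -2970457 / 334084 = -8.89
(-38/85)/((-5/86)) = 3268/425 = 7.69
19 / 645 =0.03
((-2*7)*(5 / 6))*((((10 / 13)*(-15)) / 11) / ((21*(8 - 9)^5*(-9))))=250 / 3861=0.06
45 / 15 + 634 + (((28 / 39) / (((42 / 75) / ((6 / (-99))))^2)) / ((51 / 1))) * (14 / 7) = 9658292639 / 15162147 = 637.00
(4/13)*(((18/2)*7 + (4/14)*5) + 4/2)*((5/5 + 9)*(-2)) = -37200/91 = -408.79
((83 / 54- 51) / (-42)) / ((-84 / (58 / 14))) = -77459 / 1333584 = -0.06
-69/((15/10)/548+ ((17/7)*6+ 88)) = -529368/786949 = -0.67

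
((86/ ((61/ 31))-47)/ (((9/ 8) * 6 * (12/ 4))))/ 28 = -67/ 11529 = -0.01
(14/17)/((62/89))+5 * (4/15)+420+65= 770762/1581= 487.52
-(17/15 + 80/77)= -2509/1155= -2.17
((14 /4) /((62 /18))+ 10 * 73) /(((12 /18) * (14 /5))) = 679845 /1736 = 391.62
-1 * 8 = -8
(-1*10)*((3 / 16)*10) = -75 / 4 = -18.75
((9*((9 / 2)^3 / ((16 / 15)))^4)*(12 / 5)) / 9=8578797170610375 / 67108864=127834039.49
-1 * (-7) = 7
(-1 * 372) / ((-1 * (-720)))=-31 / 60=-0.52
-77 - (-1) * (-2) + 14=-65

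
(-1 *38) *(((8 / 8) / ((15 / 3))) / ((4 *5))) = -19 / 50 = -0.38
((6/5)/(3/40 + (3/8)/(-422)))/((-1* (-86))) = 3376/17931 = 0.19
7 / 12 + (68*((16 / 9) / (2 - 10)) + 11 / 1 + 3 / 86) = -5407 / 1548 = -3.49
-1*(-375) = 375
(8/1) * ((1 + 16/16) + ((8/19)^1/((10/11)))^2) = 159888/9025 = 17.72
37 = 37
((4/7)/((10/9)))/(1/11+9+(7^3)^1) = 66/45185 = 0.00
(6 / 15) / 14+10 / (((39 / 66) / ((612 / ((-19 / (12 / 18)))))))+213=-150.37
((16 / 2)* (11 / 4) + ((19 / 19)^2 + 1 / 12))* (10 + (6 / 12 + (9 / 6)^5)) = 53461 / 128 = 417.66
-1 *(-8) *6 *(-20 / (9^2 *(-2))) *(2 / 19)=320 / 513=0.62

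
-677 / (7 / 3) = -2031 / 7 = -290.14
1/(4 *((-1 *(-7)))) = 1/28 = 0.04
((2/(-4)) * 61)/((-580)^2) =-61/672800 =-0.00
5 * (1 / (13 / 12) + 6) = 450 / 13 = 34.62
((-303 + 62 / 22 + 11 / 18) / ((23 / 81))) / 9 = -59315 / 506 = -117.22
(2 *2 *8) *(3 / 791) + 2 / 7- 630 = -629.59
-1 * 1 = -1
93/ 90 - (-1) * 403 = 12121/ 30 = 404.03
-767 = -767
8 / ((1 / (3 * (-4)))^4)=165888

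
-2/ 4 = -1/ 2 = -0.50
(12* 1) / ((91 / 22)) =264 / 91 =2.90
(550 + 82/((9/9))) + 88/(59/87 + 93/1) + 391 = 1023.94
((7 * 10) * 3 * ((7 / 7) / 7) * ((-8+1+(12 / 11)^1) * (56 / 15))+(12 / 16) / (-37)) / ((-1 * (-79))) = -1077473 / 128612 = -8.38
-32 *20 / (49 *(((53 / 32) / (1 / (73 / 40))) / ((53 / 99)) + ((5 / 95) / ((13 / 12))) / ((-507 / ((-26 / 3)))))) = -7891353600 / 3411768619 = -2.31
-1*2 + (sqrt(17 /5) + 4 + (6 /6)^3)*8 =8*sqrt(85) /5 + 38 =52.75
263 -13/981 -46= 212864/981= 216.99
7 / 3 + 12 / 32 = 65 / 24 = 2.71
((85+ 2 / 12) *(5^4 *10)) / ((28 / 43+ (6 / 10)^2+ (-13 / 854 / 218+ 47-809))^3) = -12800867652388518129809375000000 / 10598019606399537230449254392417193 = -0.00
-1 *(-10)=10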